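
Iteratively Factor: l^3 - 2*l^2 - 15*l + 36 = (l + 4)*(l^2 - 6*l + 9) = (l - 3)*(l + 4)*(l - 3)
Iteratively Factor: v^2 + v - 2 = (v - 1)*(v + 2)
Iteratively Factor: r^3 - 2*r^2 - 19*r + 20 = (r + 4)*(r^2 - 6*r + 5) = (r - 1)*(r + 4)*(r - 5)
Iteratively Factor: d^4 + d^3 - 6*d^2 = (d)*(d^3 + d^2 - 6*d) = d^2*(d^2 + d - 6) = d^2*(d + 3)*(d - 2)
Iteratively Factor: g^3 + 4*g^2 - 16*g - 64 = (g + 4)*(g^2 - 16) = (g + 4)^2*(g - 4)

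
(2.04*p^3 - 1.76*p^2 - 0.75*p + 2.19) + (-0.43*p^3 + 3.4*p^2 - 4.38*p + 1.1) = 1.61*p^3 + 1.64*p^2 - 5.13*p + 3.29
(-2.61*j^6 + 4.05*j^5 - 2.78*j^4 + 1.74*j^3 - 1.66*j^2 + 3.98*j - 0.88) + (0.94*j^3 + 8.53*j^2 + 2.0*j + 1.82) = -2.61*j^6 + 4.05*j^5 - 2.78*j^4 + 2.68*j^3 + 6.87*j^2 + 5.98*j + 0.94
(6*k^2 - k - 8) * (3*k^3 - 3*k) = 18*k^5 - 3*k^4 - 42*k^3 + 3*k^2 + 24*k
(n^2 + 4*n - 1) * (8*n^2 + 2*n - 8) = 8*n^4 + 34*n^3 - 8*n^2 - 34*n + 8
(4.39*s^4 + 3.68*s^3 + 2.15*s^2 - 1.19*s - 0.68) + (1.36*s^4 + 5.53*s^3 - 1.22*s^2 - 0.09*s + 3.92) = 5.75*s^4 + 9.21*s^3 + 0.93*s^2 - 1.28*s + 3.24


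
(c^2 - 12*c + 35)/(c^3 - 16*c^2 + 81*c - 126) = (c - 5)/(c^2 - 9*c + 18)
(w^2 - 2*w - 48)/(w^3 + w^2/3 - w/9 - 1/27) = 27*(w^2 - 2*w - 48)/(27*w^3 + 9*w^2 - 3*w - 1)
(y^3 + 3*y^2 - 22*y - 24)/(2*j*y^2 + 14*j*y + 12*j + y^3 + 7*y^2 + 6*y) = (y - 4)/(2*j + y)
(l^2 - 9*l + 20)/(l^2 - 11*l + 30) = (l - 4)/(l - 6)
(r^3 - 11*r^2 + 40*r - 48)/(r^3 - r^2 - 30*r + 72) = (r - 4)/(r + 6)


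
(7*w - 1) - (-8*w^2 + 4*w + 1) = 8*w^2 + 3*w - 2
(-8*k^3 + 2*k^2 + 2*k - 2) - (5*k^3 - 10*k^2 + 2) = -13*k^3 + 12*k^2 + 2*k - 4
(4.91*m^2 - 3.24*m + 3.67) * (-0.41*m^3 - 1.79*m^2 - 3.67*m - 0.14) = -2.0131*m^5 - 7.4605*m^4 - 13.7248*m^3 + 4.6341*m^2 - 13.0153*m - 0.5138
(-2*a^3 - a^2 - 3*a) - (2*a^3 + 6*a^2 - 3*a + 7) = -4*a^3 - 7*a^2 - 7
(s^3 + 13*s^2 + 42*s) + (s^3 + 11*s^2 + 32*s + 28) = 2*s^3 + 24*s^2 + 74*s + 28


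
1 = 1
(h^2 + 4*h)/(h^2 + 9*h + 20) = h/(h + 5)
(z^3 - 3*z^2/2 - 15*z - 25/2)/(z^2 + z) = z - 5/2 - 25/(2*z)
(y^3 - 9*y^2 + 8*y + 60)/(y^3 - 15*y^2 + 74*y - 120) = (y + 2)/(y - 4)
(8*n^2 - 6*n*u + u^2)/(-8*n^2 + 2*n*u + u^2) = (-4*n + u)/(4*n + u)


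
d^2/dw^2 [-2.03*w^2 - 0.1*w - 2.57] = -4.06000000000000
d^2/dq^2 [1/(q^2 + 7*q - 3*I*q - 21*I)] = 2*(-q^2 - 7*q + 3*I*q + (2*q + 7 - 3*I)^2 + 21*I)/(q^2 + 7*q - 3*I*q - 21*I)^3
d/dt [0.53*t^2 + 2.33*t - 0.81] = 1.06*t + 2.33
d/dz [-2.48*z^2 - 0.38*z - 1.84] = -4.96*z - 0.38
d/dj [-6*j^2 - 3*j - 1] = -12*j - 3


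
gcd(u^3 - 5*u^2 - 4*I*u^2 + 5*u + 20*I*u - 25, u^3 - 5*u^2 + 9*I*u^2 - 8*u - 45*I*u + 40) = u^2 + u*(-5 + I) - 5*I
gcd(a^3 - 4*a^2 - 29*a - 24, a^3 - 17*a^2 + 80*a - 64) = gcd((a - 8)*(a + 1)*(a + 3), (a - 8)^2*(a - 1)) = a - 8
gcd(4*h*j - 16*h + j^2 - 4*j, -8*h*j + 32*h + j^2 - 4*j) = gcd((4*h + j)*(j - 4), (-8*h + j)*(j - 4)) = j - 4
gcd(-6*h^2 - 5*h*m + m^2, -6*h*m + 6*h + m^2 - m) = 6*h - m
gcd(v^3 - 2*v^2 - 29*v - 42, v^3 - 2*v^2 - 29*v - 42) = v^3 - 2*v^2 - 29*v - 42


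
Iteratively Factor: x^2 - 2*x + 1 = (x - 1)*(x - 1)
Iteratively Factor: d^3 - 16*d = (d + 4)*(d^2 - 4*d) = d*(d + 4)*(d - 4)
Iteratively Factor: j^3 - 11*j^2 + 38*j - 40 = (j - 5)*(j^2 - 6*j + 8) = (j - 5)*(j - 4)*(j - 2)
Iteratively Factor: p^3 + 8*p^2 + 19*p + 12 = (p + 4)*(p^2 + 4*p + 3) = (p + 1)*(p + 4)*(p + 3)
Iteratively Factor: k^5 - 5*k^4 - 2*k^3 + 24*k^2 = (k)*(k^4 - 5*k^3 - 2*k^2 + 24*k) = k^2*(k^3 - 5*k^2 - 2*k + 24) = k^2*(k - 3)*(k^2 - 2*k - 8) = k^2*(k - 4)*(k - 3)*(k + 2)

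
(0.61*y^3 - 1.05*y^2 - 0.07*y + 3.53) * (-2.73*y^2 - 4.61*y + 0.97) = -1.6653*y^5 + 0.0544000000000002*y^4 + 5.6233*y^3 - 10.3327*y^2 - 16.3412*y + 3.4241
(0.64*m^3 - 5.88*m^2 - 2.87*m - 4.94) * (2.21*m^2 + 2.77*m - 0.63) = 1.4144*m^5 - 11.222*m^4 - 23.0335*m^3 - 15.1629*m^2 - 11.8757*m + 3.1122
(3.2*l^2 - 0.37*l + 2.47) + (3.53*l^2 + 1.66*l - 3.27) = 6.73*l^2 + 1.29*l - 0.8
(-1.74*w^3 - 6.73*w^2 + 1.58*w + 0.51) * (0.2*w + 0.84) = -0.348*w^4 - 2.8076*w^3 - 5.3372*w^2 + 1.4292*w + 0.4284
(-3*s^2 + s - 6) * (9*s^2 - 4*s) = -27*s^4 + 21*s^3 - 58*s^2 + 24*s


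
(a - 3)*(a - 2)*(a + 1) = a^3 - 4*a^2 + a + 6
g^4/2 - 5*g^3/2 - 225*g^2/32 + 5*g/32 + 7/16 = (g/2 + 1)*(g - 7)*(g - 1/4)*(g + 1/4)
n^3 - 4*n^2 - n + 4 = (n - 4)*(n - 1)*(n + 1)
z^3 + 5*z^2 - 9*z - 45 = (z - 3)*(z + 3)*(z + 5)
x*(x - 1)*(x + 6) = x^3 + 5*x^2 - 6*x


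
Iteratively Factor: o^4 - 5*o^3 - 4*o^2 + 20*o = (o + 2)*(o^3 - 7*o^2 + 10*o) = (o - 2)*(o + 2)*(o^2 - 5*o) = (o - 5)*(o - 2)*(o + 2)*(o)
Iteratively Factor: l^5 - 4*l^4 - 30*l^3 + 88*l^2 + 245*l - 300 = (l - 5)*(l^4 + l^3 - 25*l^2 - 37*l + 60) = (l - 5)*(l + 3)*(l^3 - 2*l^2 - 19*l + 20) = (l - 5)*(l + 3)*(l + 4)*(l^2 - 6*l + 5) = (l - 5)^2*(l + 3)*(l + 4)*(l - 1)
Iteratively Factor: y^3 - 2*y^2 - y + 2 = (y - 2)*(y^2 - 1) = (y - 2)*(y + 1)*(y - 1)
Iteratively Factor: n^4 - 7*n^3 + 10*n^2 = (n - 2)*(n^3 - 5*n^2) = (n - 5)*(n - 2)*(n^2) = n*(n - 5)*(n - 2)*(n)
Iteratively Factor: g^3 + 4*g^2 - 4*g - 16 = (g + 4)*(g^2 - 4) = (g - 2)*(g + 4)*(g + 2)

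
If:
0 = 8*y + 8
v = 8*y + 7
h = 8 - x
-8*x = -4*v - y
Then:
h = 69/8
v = -1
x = -5/8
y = -1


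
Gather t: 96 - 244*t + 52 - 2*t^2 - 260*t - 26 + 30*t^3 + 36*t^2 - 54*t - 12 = 30*t^3 + 34*t^2 - 558*t + 110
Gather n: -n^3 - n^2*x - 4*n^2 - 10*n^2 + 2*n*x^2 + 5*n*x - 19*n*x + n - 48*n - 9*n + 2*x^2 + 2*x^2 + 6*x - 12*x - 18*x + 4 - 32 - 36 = -n^3 + n^2*(-x - 14) + n*(2*x^2 - 14*x - 56) + 4*x^2 - 24*x - 64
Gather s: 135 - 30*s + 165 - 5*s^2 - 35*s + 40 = -5*s^2 - 65*s + 340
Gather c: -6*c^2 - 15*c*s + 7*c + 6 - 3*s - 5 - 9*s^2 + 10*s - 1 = -6*c^2 + c*(7 - 15*s) - 9*s^2 + 7*s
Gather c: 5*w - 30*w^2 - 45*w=-30*w^2 - 40*w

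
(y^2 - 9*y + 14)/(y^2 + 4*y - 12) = (y - 7)/(y + 6)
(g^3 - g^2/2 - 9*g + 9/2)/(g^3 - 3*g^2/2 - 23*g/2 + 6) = (g - 3)/(g - 4)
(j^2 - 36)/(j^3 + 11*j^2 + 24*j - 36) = (j - 6)/(j^2 + 5*j - 6)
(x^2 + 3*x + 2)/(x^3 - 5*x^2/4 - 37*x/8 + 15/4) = 8*(x + 1)/(8*x^2 - 26*x + 15)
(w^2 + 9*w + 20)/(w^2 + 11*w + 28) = (w + 5)/(w + 7)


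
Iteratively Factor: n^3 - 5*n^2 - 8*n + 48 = (n + 3)*(n^2 - 8*n + 16) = (n - 4)*(n + 3)*(n - 4)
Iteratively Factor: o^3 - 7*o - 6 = (o + 1)*(o^2 - o - 6) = (o + 1)*(o + 2)*(o - 3)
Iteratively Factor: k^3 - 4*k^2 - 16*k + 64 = (k + 4)*(k^2 - 8*k + 16) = (k - 4)*(k + 4)*(k - 4)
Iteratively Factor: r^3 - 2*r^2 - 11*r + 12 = (r - 4)*(r^2 + 2*r - 3) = (r - 4)*(r + 3)*(r - 1)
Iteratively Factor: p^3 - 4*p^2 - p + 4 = (p + 1)*(p^2 - 5*p + 4) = (p - 4)*(p + 1)*(p - 1)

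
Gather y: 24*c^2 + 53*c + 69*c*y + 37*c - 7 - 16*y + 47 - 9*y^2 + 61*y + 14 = 24*c^2 + 90*c - 9*y^2 + y*(69*c + 45) + 54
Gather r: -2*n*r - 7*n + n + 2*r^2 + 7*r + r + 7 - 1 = -6*n + 2*r^2 + r*(8 - 2*n) + 6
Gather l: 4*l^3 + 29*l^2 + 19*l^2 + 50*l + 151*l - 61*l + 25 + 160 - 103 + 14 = 4*l^3 + 48*l^2 + 140*l + 96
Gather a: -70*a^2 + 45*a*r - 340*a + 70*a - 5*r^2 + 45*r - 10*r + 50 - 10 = -70*a^2 + a*(45*r - 270) - 5*r^2 + 35*r + 40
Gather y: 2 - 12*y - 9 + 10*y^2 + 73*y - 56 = 10*y^2 + 61*y - 63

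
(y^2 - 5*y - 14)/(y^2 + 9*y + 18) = (y^2 - 5*y - 14)/(y^2 + 9*y + 18)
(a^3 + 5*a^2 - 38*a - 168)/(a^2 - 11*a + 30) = (a^2 + 11*a + 28)/(a - 5)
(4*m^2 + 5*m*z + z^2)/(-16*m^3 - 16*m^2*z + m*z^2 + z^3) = 1/(-4*m + z)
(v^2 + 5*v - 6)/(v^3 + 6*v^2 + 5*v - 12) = (v + 6)/(v^2 + 7*v + 12)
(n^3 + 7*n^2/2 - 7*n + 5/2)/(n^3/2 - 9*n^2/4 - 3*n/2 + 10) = 2*(2*n^3 + 7*n^2 - 14*n + 5)/(2*n^3 - 9*n^2 - 6*n + 40)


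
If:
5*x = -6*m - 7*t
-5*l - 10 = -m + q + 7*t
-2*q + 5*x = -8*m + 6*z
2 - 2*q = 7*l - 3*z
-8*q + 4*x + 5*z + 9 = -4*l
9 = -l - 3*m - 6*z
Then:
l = -8553/11317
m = -30690/11317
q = 40945/11317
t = -142040/79219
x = 65236/11317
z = -205/11317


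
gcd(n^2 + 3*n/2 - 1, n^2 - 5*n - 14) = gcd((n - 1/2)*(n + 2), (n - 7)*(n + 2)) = n + 2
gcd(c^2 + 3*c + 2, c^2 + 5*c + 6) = c + 2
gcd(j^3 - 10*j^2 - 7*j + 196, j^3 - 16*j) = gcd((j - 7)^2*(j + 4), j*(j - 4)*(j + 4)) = j + 4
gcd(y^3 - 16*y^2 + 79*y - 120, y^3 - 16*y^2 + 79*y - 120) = y^3 - 16*y^2 + 79*y - 120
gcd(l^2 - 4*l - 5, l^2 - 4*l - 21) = 1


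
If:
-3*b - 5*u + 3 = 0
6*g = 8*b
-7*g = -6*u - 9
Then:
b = 189/194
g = 126/97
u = 3/194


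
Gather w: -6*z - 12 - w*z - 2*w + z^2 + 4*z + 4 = w*(-z - 2) + z^2 - 2*z - 8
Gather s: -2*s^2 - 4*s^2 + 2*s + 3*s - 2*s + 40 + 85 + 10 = -6*s^2 + 3*s + 135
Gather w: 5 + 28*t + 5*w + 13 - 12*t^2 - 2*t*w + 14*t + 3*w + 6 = -12*t^2 + 42*t + w*(8 - 2*t) + 24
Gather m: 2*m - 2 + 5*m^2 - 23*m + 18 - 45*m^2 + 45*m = -40*m^2 + 24*m + 16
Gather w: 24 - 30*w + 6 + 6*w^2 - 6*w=6*w^2 - 36*w + 30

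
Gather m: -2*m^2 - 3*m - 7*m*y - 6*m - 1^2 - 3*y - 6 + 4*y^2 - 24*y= -2*m^2 + m*(-7*y - 9) + 4*y^2 - 27*y - 7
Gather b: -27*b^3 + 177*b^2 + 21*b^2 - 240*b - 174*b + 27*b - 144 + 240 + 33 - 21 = -27*b^3 + 198*b^2 - 387*b + 108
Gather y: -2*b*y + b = -2*b*y + b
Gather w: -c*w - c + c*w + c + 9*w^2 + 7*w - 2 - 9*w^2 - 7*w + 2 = 0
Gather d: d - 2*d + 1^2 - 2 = -d - 1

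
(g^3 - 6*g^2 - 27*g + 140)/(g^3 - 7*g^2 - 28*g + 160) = (g - 7)/(g - 8)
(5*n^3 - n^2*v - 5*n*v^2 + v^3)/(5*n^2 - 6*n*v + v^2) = n + v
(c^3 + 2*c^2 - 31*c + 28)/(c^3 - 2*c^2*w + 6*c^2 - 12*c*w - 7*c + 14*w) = (4 - c)/(-c + 2*w)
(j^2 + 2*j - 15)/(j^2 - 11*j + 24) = (j + 5)/(j - 8)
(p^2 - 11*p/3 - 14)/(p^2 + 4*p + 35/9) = 3*(p - 6)/(3*p + 5)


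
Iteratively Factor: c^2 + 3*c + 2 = (c + 1)*(c + 2)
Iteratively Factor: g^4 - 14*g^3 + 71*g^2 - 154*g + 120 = (g - 4)*(g^3 - 10*g^2 + 31*g - 30) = (g - 4)*(g - 2)*(g^2 - 8*g + 15) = (g - 4)*(g - 3)*(g - 2)*(g - 5)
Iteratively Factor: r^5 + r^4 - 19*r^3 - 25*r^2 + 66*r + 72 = (r + 3)*(r^4 - 2*r^3 - 13*r^2 + 14*r + 24) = (r - 4)*(r + 3)*(r^3 + 2*r^2 - 5*r - 6) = (r - 4)*(r + 3)^2*(r^2 - r - 2) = (r - 4)*(r + 1)*(r + 3)^2*(r - 2)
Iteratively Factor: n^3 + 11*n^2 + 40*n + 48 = (n + 4)*(n^2 + 7*n + 12) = (n + 3)*(n + 4)*(n + 4)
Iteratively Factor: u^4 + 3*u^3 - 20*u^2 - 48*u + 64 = (u + 4)*(u^3 - u^2 - 16*u + 16) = (u - 4)*(u + 4)*(u^2 + 3*u - 4) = (u - 4)*(u - 1)*(u + 4)*(u + 4)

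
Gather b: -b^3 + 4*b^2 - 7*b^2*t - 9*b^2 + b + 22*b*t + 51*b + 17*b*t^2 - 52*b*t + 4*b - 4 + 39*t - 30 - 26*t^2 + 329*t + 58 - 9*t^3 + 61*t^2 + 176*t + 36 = -b^3 + b^2*(-7*t - 5) + b*(17*t^2 - 30*t + 56) - 9*t^3 + 35*t^2 + 544*t + 60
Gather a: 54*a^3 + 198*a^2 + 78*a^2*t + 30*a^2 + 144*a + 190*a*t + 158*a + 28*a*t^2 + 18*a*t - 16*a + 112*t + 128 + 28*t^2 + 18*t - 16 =54*a^3 + a^2*(78*t + 228) + a*(28*t^2 + 208*t + 286) + 28*t^2 + 130*t + 112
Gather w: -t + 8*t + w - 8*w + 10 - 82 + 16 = 7*t - 7*w - 56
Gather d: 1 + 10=11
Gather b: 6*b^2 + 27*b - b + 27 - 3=6*b^2 + 26*b + 24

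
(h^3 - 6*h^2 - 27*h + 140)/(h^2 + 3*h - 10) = (h^2 - 11*h + 28)/(h - 2)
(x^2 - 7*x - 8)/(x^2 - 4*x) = (x^2 - 7*x - 8)/(x*(x - 4))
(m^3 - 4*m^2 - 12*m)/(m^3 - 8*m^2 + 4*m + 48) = m/(m - 4)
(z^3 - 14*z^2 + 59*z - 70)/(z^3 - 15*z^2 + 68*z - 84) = (z - 5)/(z - 6)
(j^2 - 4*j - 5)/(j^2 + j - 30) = (j + 1)/(j + 6)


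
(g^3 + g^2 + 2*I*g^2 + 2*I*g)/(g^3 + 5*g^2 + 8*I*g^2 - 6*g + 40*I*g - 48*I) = g*(g^2 + g*(1 + 2*I) + 2*I)/(g^3 + g^2*(5 + 8*I) + 2*g*(-3 + 20*I) - 48*I)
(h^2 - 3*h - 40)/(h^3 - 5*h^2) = (h^2 - 3*h - 40)/(h^2*(h - 5))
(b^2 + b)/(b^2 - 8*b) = (b + 1)/(b - 8)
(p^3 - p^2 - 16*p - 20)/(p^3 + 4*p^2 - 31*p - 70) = (p + 2)/(p + 7)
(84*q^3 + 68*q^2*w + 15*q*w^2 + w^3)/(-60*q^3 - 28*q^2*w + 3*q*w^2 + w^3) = (-7*q - w)/(5*q - w)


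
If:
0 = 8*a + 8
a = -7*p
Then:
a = -1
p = 1/7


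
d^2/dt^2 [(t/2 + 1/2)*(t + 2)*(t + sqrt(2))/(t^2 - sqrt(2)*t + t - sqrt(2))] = 4*(1 + sqrt(2))/(t^3 - 3*sqrt(2)*t^2 + 6*t - 2*sqrt(2))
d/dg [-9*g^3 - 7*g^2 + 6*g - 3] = -27*g^2 - 14*g + 6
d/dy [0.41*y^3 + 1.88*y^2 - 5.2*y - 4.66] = 1.23*y^2 + 3.76*y - 5.2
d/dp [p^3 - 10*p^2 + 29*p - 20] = 3*p^2 - 20*p + 29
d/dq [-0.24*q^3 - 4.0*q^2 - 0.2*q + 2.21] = -0.72*q^2 - 8.0*q - 0.2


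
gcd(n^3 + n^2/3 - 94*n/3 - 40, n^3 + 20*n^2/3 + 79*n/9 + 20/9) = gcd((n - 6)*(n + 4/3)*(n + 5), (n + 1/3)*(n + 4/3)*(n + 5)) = n^2 + 19*n/3 + 20/3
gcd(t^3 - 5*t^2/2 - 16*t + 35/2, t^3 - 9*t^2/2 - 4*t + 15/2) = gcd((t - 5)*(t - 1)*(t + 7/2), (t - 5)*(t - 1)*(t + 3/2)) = t^2 - 6*t + 5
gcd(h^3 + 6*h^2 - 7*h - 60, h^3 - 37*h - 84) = h + 4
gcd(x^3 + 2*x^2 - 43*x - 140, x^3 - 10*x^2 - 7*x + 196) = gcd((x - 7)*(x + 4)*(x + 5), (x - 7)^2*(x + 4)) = x^2 - 3*x - 28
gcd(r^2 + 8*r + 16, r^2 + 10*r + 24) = r + 4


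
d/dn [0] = 0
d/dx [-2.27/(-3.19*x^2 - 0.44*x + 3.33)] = (-14.4826*x - 0.9988)/(3.19*x^2 + 0.44*x - 3.33)^2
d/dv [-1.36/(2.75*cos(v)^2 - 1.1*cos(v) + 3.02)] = (1.496 - 7.48*cos(v))*sin(v)/(2.75*cos(v)^2 - 1.1*cos(v) + 3.02)^2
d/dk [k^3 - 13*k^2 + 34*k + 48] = 3*k^2 - 26*k + 34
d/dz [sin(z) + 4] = cos(z)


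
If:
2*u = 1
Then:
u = 1/2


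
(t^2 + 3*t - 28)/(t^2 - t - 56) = (t - 4)/(t - 8)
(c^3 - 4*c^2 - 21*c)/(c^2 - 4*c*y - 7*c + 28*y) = c*(-c - 3)/(-c + 4*y)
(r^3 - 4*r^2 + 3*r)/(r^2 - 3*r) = r - 1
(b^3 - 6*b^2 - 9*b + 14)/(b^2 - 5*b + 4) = (b^2 - 5*b - 14)/(b - 4)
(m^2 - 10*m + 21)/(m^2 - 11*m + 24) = (m - 7)/(m - 8)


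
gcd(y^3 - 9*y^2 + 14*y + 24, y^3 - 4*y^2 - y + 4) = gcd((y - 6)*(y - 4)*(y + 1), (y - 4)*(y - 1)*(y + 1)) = y^2 - 3*y - 4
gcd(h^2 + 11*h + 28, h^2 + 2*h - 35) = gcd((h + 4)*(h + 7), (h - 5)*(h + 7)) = h + 7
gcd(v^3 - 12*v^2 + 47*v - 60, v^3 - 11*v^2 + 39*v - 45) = v^2 - 8*v + 15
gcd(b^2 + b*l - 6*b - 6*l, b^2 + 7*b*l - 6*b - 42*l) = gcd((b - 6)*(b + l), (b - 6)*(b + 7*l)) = b - 6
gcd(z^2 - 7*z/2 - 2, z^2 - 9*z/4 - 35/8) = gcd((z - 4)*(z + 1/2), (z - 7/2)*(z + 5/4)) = 1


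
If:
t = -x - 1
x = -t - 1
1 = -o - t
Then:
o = x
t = -x - 1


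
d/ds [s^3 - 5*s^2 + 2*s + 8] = 3*s^2 - 10*s + 2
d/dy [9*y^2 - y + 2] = 18*y - 1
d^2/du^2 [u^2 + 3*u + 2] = 2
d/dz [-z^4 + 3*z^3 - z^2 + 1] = z*(-4*z^2 + 9*z - 2)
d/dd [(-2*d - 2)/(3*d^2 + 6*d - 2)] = 2*(-3*d^2 - 6*d + 6*(d + 1)^2 + 2)/(3*d^2 + 6*d - 2)^2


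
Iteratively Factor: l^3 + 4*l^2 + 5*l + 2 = (l + 1)*(l^2 + 3*l + 2) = (l + 1)^2*(l + 2)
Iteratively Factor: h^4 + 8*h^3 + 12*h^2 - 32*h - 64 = (h - 2)*(h^3 + 10*h^2 + 32*h + 32) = (h - 2)*(h + 4)*(h^2 + 6*h + 8) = (h - 2)*(h + 2)*(h + 4)*(h + 4)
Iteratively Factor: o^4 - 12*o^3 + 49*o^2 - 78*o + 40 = (o - 2)*(o^3 - 10*o^2 + 29*o - 20) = (o - 2)*(o - 1)*(o^2 - 9*o + 20) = (o - 5)*(o - 2)*(o - 1)*(o - 4)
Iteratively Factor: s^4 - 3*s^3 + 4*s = (s)*(s^3 - 3*s^2 + 4) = s*(s - 2)*(s^2 - s - 2) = s*(s - 2)*(s + 1)*(s - 2)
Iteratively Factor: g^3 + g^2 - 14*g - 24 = (g + 2)*(g^2 - g - 12) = (g - 4)*(g + 2)*(g + 3)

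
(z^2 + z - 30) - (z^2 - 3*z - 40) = 4*z + 10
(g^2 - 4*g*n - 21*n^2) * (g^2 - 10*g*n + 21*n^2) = g^4 - 14*g^3*n + 40*g^2*n^2 + 126*g*n^3 - 441*n^4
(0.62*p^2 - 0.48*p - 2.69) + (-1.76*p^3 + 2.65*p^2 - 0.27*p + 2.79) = -1.76*p^3 + 3.27*p^2 - 0.75*p + 0.1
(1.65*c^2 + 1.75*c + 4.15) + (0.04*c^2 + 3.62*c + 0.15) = 1.69*c^2 + 5.37*c + 4.3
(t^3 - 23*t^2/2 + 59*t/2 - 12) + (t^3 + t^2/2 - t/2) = 2*t^3 - 11*t^2 + 29*t - 12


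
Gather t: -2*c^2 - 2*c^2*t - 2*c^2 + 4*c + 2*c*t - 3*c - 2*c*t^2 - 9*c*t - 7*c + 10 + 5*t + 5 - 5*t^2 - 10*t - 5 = -4*c^2 - 6*c + t^2*(-2*c - 5) + t*(-2*c^2 - 7*c - 5) + 10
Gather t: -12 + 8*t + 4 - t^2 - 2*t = -t^2 + 6*t - 8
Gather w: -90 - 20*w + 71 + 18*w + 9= -2*w - 10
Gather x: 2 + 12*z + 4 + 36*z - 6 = 48*z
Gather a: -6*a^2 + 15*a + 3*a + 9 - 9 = -6*a^2 + 18*a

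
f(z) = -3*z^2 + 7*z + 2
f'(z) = 7 - 6*z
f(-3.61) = -62.37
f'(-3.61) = 28.66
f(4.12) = -20.08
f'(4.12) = -17.72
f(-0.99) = -7.87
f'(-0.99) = 12.94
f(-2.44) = -32.94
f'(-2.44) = 21.64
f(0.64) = 5.25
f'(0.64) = 3.16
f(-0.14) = 0.96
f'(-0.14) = 7.84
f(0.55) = 4.94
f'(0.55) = 3.70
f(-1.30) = -12.17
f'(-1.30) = 14.80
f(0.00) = 2.00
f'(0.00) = 7.00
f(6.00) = -64.00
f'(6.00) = -29.00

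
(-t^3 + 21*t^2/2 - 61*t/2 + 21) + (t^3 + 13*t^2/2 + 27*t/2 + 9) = 17*t^2 - 17*t + 30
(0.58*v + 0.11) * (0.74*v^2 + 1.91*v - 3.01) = 0.4292*v^3 + 1.1892*v^2 - 1.5357*v - 0.3311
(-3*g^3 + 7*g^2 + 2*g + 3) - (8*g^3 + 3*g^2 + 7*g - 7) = -11*g^3 + 4*g^2 - 5*g + 10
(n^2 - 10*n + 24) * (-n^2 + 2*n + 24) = -n^4 + 12*n^3 - 20*n^2 - 192*n + 576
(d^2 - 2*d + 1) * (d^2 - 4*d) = d^4 - 6*d^3 + 9*d^2 - 4*d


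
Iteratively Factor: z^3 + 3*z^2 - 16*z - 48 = (z + 4)*(z^2 - z - 12) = (z - 4)*(z + 4)*(z + 3)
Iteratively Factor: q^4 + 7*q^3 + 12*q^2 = (q + 4)*(q^3 + 3*q^2) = q*(q + 4)*(q^2 + 3*q) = q^2*(q + 4)*(q + 3)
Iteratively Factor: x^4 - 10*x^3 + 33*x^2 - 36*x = (x - 4)*(x^3 - 6*x^2 + 9*x) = (x - 4)*(x - 3)*(x^2 - 3*x) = (x - 4)*(x - 3)^2*(x)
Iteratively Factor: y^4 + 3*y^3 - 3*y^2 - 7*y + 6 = (y - 1)*(y^3 + 4*y^2 + y - 6) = (y - 1)*(y + 3)*(y^2 + y - 2) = (y - 1)^2*(y + 3)*(y + 2)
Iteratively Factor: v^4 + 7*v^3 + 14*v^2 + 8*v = (v + 1)*(v^3 + 6*v^2 + 8*v) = (v + 1)*(v + 2)*(v^2 + 4*v) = (v + 1)*(v + 2)*(v + 4)*(v)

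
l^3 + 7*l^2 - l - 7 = (l - 1)*(l + 1)*(l + 7)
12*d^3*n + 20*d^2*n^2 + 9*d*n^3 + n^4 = n*(d + n)*(2*d + n)*(6*d + n)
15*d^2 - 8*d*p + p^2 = (-5*d + p)*(-3*d + p)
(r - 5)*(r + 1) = r^2 - 4*r - 5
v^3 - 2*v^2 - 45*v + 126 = (v - 6)*(v - 3)*(v + 7)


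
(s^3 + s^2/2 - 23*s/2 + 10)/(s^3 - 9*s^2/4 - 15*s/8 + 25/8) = 4*(s + 4)/(4*s + 5)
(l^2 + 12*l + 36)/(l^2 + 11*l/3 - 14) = 3*(l + 6)/(3*l - 7)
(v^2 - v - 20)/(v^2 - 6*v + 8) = (v^2 - v - 20)/(v^2 - 6*v + 8)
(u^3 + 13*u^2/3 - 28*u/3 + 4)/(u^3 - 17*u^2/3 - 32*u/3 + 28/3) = (u^2 + 5*u - 6)/(u^2 - 5*u - 14)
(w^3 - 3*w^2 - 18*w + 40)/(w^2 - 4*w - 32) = (w^2 - 7*w + 10)/(w - 8)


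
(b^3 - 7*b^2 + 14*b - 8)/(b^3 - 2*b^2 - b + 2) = (b - 4)/(b + 1)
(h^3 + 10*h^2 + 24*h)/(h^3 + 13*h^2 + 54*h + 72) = h/(h + 3)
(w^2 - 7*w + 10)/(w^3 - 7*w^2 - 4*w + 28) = (w - 5)/(w^2 - 5*w - 14)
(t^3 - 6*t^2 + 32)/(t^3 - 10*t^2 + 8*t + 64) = (t - 4)/(t - 8)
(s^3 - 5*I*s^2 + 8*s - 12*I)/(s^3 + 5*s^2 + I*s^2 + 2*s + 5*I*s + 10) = (s - 6*I)/(s + 5)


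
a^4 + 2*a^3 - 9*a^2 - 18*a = a*(a - 3)*(a + 2)*(a + 3)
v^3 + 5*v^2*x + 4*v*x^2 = v*(v + x)*(v + 4*x)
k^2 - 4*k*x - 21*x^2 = (k - 7*x)*(k + 3*x)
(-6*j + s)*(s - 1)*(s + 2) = -6*j*s^2 - 6*j*s + 12*j + s^3 + s^2 - 2*s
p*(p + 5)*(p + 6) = p^3 + 11*p^2 + 30*p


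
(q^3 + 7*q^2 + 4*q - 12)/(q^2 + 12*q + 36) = (q^2 + q - 2)/(q + 6)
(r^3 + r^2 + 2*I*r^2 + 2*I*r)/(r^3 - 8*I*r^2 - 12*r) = (r^2 + r*(1 + 2*I) + 2*I)/(r^2 - 8*I*r - 12)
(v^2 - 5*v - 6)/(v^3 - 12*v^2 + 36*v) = (v + 1)/(v*(v - 6))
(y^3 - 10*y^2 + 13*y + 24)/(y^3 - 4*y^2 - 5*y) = (y^2 - 11*y + 24)/(y*(y - 5))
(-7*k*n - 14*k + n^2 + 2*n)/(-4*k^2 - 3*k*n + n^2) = (7*k*n + 14*k - n^2 - 2*n)/(4*k^2 + 3*k*n - n^2)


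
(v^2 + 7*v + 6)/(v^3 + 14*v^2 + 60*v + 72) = (v + 1)/(v^2 + 8*v + 12)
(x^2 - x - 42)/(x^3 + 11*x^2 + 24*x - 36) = (x - 7)/(x^2 + 5*x - 6)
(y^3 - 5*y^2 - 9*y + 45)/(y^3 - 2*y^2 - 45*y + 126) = (y^2 - 2*y - 15)/(y^2 + y - 42)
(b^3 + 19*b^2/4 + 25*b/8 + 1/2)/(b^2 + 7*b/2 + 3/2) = (b^2 + 17*b/4 + 1)/(b + 3)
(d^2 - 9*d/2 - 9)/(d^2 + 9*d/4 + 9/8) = 4*(d - 6)/(4*d + 3)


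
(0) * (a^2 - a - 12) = 0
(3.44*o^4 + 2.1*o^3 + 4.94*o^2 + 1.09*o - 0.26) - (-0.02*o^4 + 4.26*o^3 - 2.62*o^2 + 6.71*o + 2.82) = 3.46*o^4 - 2.16*o^3 + 7.56*o^2 - 5.62*o - 3.08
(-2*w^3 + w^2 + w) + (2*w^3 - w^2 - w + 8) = 8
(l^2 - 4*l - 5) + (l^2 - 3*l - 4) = 2*l^2 - 7*l - 9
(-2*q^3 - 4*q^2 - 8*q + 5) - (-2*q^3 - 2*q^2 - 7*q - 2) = -2*q^2 - q + 7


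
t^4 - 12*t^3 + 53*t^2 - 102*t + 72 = (t - 4)*(t - 3)^2*(t - 2)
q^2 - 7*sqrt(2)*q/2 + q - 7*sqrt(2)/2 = (q + 1)*(q - 7*sqrt(2)/2)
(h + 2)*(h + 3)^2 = h^3 + 8*h^2 + 21*h + 18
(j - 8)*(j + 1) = j^2 - 7*j - 8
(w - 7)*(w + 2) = w^2 - 5*w - 14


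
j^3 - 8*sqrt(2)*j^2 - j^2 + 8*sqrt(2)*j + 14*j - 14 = (j - 1)*(j - 7*sqrt(2))*(j - sqrt(2))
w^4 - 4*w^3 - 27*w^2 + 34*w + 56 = (w - 7)*(w - 2)*(w + 1)*(w + 4)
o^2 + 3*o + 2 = (o + 1)*(o + 2)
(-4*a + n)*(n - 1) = -4*a*n + 4*a + n^2 - n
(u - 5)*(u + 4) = u^2 - u - 20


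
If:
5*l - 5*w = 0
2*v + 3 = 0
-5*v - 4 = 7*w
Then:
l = 1/2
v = -3/2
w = 1/2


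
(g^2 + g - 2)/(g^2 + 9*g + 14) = (g - 1)/(g + 7)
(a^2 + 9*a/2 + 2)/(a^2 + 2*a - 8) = (a + 1/2)/(a - 2)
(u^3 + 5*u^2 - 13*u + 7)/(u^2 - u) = u + 6 - 7/u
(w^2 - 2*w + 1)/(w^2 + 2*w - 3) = (w - 1)/(w + 3)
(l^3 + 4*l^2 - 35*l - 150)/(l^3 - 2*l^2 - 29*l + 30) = (l + 5)/(l - 1)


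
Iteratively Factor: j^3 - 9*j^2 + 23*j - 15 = (j - 1)*(j^2 - 8*j + 15) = (j - 5)*(j - 1)*(j - 3)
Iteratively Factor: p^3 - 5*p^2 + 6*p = (p - 3)*(p^2 - 2*p) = p*(p - 3)*(p - 2)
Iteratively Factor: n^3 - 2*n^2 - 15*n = (n - 5)*(n^2 + 3*n) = n*(n - 5)*(n + 3)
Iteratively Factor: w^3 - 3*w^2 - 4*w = (w - 4)*(w^2 + w) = (w - 4)*(w + 1)*(w)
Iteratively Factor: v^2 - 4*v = (v - 4)*(v)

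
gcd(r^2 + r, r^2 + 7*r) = r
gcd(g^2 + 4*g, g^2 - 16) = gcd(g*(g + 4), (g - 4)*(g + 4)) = g + 4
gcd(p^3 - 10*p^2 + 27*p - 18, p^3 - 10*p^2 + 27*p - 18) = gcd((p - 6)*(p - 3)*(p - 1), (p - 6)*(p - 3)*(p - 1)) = p^3 - 10*p^2 + 27*p - 18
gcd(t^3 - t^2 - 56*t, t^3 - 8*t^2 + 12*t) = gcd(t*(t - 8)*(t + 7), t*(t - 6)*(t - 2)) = t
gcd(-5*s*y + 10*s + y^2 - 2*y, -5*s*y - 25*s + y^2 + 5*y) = -5*s + y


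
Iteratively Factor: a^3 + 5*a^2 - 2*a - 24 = (a - 2)*(a^2 + 7*a + 12) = (a - 2)*(a + 4)*(a + 3)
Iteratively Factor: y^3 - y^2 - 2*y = (y - 2)*(y^2 + y) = (y - 2)*(y + 1)*(y)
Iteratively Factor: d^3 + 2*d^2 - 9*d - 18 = (d + 2)*(d^2 - 9) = (d + 2)*(d + 3)*(d - 3)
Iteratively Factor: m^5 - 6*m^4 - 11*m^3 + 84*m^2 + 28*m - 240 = (m - 2)*(m^4 - 4*m^3 - 19*m^2 + 46*m + 120) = (m - 4)*(m - 2)*(m^3 - 19*m - 30) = (m - 5)*(m - 4)*(m - 2)*(m^2 + 5*m + 6) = (m - 5)*(m - 4)*(m - 2)*(m + 3)*(m + 2)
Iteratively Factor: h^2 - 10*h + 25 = (h - 5)*(h - 5)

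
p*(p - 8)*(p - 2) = p^3 - 10*p^2 + 16*p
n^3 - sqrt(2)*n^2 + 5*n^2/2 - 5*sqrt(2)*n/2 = n*(n + 5/2)*(n - sqrt(2))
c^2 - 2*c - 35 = (c - 7)*(c + 5)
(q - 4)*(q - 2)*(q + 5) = q^3 - q^2 - 22*q + 40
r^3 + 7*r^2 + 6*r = r*(r + 1)*(r + 6)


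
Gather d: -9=-9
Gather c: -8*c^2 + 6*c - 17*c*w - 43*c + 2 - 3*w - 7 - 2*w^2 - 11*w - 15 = -8*c^2 + c*(-17*w - 37) - 2*w^2 - 14*w - 20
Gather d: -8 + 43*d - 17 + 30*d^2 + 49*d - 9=30*d^2 + 92*d - 34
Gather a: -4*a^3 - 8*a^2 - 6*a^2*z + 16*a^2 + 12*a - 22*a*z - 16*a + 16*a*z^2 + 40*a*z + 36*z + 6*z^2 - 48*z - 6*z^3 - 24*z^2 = -4*a^3 + a^2*(8 - 6*z) + a*(16*z^2 + 18*z - 4) - 6*z^3 - 18*z^2 - 12*z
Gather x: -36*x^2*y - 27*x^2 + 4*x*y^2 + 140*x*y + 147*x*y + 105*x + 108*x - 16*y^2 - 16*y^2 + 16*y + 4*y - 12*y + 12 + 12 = x^2*(-36*y - 27) + x*(4*y^2 + 287*y + 213) - 32*y^2 + 8*y + 24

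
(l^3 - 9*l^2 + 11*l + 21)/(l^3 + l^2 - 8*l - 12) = (l^2 - 6*l - 7)/(l^2 + 4*l + 4)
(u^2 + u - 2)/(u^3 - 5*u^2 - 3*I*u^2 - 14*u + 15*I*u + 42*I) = (u - 1)/(u^2 - u*(7 + 3*I) + 21*I)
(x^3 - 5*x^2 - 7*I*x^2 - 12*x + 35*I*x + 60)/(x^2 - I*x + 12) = (x^2 - x*(5 + 3*I) + 15*I)/(x + 3*I)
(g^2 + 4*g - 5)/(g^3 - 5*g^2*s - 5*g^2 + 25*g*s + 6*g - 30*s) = (g^2 + 4*g - 5)/(g^3 - 5*g^2*s - 5*g^2 + 25*g*s + 6*g - 30*s)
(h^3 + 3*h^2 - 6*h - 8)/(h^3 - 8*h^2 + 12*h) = (h^2 + 5*h + 4)/(h*(h - 6))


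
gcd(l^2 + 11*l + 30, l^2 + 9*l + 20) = l + 5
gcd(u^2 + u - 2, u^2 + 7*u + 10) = u + 2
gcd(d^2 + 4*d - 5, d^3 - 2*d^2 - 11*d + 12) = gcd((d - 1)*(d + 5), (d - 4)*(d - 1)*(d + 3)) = d - 1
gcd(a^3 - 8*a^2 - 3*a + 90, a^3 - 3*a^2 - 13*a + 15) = a^2 - 2*a - 15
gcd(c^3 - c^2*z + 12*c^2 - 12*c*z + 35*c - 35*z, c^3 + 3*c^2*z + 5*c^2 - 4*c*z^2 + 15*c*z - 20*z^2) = -c^2 + c*z - 5*c + 5*z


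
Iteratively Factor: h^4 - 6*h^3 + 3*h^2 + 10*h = (h - 2)*(h^3 - 4*h^2 - 5*h) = (h - 5)*(h - 2)*(h^2 + h) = h*(h - 5)*(h - 2)*(h + 1)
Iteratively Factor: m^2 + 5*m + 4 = (m + 1)*(m + 4)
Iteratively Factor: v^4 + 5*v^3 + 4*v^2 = (v)*(v^3 + 5*v^2 + 4*v) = v^2*(v^2 + 5*v + 4) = v^2*(v + 1)*(v + 4)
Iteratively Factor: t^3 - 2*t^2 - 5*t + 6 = (t - 1)*(t^2 - t - 6) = (t - 1)*(t + 2)*(t - 3)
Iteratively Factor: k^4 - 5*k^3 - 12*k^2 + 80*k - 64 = (k - 4)*(k^3 - k^2 - 16*k + 16) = (k - 4)*(k + 4)*(k^2 - 5*k + 4) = (k - 4)*(k - 1)*(k + 4)*(k - 4)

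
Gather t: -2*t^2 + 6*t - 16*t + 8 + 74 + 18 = -2*t^2 - 10*t + 100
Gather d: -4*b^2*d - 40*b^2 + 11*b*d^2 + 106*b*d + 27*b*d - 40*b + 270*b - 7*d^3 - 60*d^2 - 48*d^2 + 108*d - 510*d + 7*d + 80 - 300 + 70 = -40*b^2 + 230*b - 7*d^3 + d^2*(11*b - 108) + d*(-4*b^2 + 133*b - 395) - 150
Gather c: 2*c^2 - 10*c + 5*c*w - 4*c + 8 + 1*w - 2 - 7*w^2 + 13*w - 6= 2*c^2 + c*(5*w - 14) - 7*w^2 + 14*w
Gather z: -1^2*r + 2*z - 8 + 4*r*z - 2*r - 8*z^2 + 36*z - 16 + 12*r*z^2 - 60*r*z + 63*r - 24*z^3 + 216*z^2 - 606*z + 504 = 60*r - 24*z^3 + z^2*(12*r + 208) + z*(-56*r - 568) + 480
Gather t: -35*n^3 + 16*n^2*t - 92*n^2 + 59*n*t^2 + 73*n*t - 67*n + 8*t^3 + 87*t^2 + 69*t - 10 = -35*n^3 - 92*n^2 - 67*n + 8*t^3 + t^2*(59*n + 87) + t*(16*n^2 + 73*n + 69) - 10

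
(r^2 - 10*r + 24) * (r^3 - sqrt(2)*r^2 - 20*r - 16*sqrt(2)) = r^5 - 10*r^4 - sqrt(2)*r^4 + 4*r^3 + 10*sqrt(2)*r^3 - 40*sqrt(2)*r^2 + 200*r^2 - 480*r + 160*sqrt(2)*r - 384*sqrt(2)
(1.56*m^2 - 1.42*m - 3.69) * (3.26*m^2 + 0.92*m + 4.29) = 5.0856*m^4 - 3.194*m^3 - 6.6434*m^2 - 9.4866*m - 15.8301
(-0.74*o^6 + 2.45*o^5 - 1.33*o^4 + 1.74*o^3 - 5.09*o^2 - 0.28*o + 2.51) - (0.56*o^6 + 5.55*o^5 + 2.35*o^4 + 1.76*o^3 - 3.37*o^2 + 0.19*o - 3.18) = -1.3*o^6 - 3.1*o^5 - 3.68*o^4 - 0.02*o^3 - 1.72*o^2 - 0.47*o + 5.69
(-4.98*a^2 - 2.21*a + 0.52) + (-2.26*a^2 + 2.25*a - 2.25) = -7.24*a^2 + 0.04*a - 1.73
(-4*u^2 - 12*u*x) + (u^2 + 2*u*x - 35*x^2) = -3*u^2 - 10*u*x - 35*x^2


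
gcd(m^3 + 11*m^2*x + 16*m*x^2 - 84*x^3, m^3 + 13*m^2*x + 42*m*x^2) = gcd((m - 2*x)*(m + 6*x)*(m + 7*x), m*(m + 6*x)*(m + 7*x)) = m^2 + 13*m*x + 42*x^2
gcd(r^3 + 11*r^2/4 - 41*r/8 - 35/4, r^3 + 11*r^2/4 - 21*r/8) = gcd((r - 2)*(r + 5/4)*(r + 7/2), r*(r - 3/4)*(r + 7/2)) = r + 7/2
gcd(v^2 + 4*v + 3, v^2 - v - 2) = v + 1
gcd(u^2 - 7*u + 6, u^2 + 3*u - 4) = u - 1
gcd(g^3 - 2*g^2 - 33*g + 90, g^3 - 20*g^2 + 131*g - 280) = g - 5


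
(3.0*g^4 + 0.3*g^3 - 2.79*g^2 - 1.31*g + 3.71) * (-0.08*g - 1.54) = -0.24*g^5 - 4.644*g^4 - 0.2388*g^3 + 4.4014*g^2 + 1.7206*g - 5.7134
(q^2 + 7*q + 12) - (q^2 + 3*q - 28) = 4*q + 40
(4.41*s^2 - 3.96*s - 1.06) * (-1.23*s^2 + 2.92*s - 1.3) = -5.4243*s^4 + 17.748*s^3 - 15.9924*s^2 + 2.0528*s + 1.378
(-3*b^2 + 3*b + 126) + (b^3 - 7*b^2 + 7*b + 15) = b^3 - 10*b^2 + 10*b + 141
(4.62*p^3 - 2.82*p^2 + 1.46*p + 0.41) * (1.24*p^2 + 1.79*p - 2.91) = 5.7288*p^5 + 4.773*p^4 - 16.6816*p^3 + 11.328*p^2 - 3.5147*p - 1.1931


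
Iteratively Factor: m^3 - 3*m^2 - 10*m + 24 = (m + 3)*(m^2 - 6*m + 8) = (m - 4)*(m + 3)*(m - 2)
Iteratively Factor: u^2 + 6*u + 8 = (u + 2)*(u + 4)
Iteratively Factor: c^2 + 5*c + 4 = (c + 4)*(c + 1)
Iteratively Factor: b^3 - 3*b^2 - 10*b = (b + 2)*(b^2 - 5*b) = (b - 5)*(b + 2)*(b)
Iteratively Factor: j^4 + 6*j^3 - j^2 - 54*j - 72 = (j - 3)*(j^3 + 9*j^2 + 26*j + 24) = (j - 3)*(j + 2)*(j^2 + 7*j + 12) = (j - 3)*(j + 2)*(j + 3)*(j + 4)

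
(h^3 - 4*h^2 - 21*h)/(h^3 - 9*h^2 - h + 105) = h/(h - 5)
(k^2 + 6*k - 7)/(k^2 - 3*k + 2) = (k + 7)/(k - 2)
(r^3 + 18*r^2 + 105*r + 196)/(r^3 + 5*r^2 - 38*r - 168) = (r + 7)/(r - 6)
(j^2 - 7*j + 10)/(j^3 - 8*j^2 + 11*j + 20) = (j - 2)/(j^2 - 3*j - 4)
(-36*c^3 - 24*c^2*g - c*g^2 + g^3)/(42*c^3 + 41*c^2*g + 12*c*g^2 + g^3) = (-6*c + g)/(7*c + g)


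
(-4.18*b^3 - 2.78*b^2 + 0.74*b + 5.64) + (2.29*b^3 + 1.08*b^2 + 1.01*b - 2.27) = -1.89*b^3 - 1.7*b^2 + 1.75*b + 3.37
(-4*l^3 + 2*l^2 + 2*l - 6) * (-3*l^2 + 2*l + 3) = 12*l^5 - 14*l^4 - 14*l^3 + 28*l^2 - 6*l - 18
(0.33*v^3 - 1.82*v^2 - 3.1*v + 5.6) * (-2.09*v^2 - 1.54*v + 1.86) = -0.6897*v^5 + 3.2956*v^4 + 9.8956*v^3 - 10.3152*v^2 - 14.39*v + 10.416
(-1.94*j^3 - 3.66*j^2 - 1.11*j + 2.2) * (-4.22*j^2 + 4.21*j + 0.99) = 8.1868*j^5 + 7.2778*j^4 - 12.645*j^3 - 17.5805*j^2 + 8.1631*j + 2.178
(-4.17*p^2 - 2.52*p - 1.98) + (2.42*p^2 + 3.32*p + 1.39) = -1.75*p^2 + 0.8*p - 0.59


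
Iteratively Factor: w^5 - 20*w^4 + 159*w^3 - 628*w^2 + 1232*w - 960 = (w - 3)*(w^4 - 17*w^3 + 108*w^2 - 304*w + 320) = (w - 4)*(w - 3)*(w^3 - 13*w^2 + 56*w - 80) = (w - 4)^2*(w - 3)*(w^2 - 9*w + 20) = (w - 5)*(w - 4)^2*(w - 3)*(w - 4)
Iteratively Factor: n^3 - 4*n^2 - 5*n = (n + 1)*(n^2 - 5*n) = n*(n + 1)*(n - 5)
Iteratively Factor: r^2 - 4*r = (r - 4)*(r)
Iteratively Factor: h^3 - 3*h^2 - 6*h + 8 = (h + 2)*(h^2 - 5*h + 4) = (h - 1)*(h + 2)*(h - 4)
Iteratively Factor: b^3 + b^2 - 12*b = (b + 4)*(b^2 - 3*b) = b*(b + 4)*(b - 3)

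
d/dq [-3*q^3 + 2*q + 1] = 2 - 9*q^2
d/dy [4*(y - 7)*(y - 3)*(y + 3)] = 12*y^2 - 56*y - 36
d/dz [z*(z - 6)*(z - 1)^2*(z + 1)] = 5*z^4 - 28*z^3 + 15*z^2 + 14*z - 6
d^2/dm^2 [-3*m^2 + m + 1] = -6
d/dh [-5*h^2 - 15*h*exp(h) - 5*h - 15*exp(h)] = -15*h*exp(h) - 10*h - 30*exp(h) - 5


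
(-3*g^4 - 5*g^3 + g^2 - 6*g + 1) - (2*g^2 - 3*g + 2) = -3*g^4 - 5*g^3 - g^2 - 3*g - 1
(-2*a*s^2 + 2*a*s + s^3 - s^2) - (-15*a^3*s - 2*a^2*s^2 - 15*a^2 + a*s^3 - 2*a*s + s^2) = 15*a^3*s + 2*a^2*s^2 + 15*a^2 - a*s^3 - 2*a*s^2 + 4*a*s + s^3 - 2*s^2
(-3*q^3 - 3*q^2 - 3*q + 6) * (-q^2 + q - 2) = 3*q^5 + 6*q^3 - 3*q^2 + 12*q - 12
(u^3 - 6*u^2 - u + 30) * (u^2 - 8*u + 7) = u^5 - 14*u^4 + 54*u^3 - 4*u^2 - 247*u + 210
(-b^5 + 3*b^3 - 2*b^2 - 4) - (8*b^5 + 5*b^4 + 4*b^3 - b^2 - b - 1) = -9*b^5 - 5*b^4 - b^3 - b^2 + b - 3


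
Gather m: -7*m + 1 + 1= 2 - 7*m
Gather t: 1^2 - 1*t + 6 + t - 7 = 0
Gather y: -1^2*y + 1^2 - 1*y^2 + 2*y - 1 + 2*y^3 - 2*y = 2*y^3 - y^2 - y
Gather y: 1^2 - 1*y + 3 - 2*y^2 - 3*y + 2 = -2*y^2 - 4*y + 6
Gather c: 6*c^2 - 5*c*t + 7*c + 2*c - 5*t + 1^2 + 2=6*c^2 + c*(9 - 5*t) - 5*t + 3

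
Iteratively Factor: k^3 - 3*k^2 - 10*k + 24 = (k - 4)*(k^2 + k - 6) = (k - 4)*(k + 3)*(k - 2)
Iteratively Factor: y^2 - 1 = (y + 1)*(y - 1)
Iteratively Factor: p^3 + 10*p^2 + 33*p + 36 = (p + 3)*(p^2 + 7*p + 12) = (p + 3)^2*(p + 4)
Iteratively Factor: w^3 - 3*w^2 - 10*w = (w)*(w^2 - 3*w - 10) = w*(w - 5)*(w + 2)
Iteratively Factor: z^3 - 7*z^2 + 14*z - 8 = (z - 4)*(z^2 - 3*z + 2) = (z - 4)*(z - 1)*(z - 2)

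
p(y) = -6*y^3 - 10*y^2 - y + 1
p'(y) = -18*y^2 - 20*y - 1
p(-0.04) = 1.02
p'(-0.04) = -0.23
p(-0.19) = 0.87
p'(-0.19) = 2.15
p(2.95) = -243.01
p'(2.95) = -216.64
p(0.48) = -2.45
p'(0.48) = -14.75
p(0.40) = -1.38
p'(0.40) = -11.88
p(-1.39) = -0.82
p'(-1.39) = -7.98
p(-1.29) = -1.47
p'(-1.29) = -5.15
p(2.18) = -110.87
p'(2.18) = -130.14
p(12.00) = -11819.00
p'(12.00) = -2833.00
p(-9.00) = 3574.00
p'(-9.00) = -1279.00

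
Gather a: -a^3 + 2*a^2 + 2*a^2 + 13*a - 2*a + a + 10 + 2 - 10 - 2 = -a^3 + 4*a^2 + 12*a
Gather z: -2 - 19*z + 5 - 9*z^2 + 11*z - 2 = -9*z^2 - 8*z + 1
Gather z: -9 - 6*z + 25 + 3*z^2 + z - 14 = 3*z^2 - 5*z + 2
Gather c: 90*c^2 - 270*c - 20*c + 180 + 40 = 90*c^2 - 290*c + 220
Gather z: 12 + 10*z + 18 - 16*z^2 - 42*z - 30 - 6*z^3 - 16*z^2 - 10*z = -6*z^3 - 32*z^2 - 42*z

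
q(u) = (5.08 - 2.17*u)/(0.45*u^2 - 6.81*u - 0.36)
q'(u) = (5.08 - 2.17*u)*(6.81 - 0.9*u)/(0.45*u^2 - 6.81*u - 0.36)^2 - 2.17/(0.45*u^2 - 6.81*u - 0.36)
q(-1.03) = 1.03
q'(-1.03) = 0.81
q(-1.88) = 0.65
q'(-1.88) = 0.24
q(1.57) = -0.17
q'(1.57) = 0.31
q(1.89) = -0.08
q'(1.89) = 0.22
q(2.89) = 0.07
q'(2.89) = 0.11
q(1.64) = -0.15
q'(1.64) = 0.29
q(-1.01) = 1.04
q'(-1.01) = 0.84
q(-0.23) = 4.54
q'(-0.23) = 24.11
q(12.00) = 1.21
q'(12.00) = 0.41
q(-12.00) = 0.21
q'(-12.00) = 0.01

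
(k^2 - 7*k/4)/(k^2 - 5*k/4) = (4*k - 7)/(4*k - 5)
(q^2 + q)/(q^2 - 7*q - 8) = q/(q - 8)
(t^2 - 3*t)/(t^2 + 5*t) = (t - 3)/(t + 5)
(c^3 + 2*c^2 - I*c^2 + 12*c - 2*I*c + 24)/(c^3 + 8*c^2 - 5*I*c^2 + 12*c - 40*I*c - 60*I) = (c^2 - I*c + 12)/(c^2 + c*(6 - 5*I) - 30*I)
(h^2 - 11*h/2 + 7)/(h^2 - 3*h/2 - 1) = (2*h - 7)/(2*h + 1)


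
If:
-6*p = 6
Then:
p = -1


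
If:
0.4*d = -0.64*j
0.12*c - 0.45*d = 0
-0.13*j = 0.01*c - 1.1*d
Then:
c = 0.00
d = 0.00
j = 0.00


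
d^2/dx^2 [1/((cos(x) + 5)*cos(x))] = (-(1 - cos(2*x))^2 + 75*cos(x)/4 - 27*cos(2*x)/2 - 15*cos(3*x)/4 + 81/2)/((cos(x) + 5)^3*cos(x)^3)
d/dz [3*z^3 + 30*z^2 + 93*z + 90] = 9*z^2 + 60*z + 93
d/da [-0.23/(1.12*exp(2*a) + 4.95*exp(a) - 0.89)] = (0.5152*exp(a) + 1.1385)*exp(a)/(1.12*exp(2*a) + 4.95*exp(a) - 0.89)^2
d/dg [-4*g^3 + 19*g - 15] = 19 - 12*g^2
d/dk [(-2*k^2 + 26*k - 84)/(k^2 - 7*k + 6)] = -12/(k^2 - 2*k + 1)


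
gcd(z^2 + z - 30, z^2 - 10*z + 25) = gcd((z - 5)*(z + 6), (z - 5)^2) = z - 5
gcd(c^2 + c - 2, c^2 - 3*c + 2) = c - 1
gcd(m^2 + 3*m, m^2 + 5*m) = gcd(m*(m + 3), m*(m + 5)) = m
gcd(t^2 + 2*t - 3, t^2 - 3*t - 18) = t + 3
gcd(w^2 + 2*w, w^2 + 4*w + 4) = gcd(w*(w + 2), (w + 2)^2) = w + 2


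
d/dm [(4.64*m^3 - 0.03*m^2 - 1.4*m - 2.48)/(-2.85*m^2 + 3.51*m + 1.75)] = (-13.224*m^4 + 32.5728*m^3 + 20.2647*m^2 - 14.241*m + 6.2548)/(8.1225*m^4 - 20.007*m^3 + 2.3451*m^2 + 12.285*m + 3.0625)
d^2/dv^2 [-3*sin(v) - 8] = 3*sin(v)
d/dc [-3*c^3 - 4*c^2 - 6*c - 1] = -9*c^2 - 8*c - 6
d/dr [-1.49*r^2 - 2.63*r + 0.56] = -2.98*r - 2.63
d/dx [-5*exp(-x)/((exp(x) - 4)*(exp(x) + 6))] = 5*(3*exp(2*x) + 4*exp(x) - 24)*exp(-x)/(exp(4*x) + 4*exp(3*x) - 44*exp(2*x) - 96*exp(x) + 576)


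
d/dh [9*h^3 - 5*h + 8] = 27*h^2 - 5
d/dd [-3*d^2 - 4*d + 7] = -6*d - 4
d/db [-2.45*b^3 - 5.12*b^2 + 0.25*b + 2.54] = -7.35*b^2 - 10.24*b + 0.25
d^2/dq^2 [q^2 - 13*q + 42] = 2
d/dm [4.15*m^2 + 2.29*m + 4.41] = 8.3*m + 2.29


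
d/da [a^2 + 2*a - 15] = 2*a + 2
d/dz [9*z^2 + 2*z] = 18*z + 2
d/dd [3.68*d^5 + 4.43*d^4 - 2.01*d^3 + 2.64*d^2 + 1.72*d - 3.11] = 18.4*d^4 + 17.72*d^3 - 6.03*d^2 + 5.28*d + 1.72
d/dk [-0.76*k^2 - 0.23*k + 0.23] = -1.52*k - 0.23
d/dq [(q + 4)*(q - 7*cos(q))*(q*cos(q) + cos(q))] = (q + 1)*(q + 4)*(7*sin(q) + 1)*cos(q) + (q + 1)*(q - 7*cos(q))*cos(q) - (q + 4)*(q - 7*cos(q))*(q*sin(q) - sqrt(2)*cos(q + pi/4))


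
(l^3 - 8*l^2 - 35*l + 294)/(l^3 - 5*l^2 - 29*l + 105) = (l^2 - l - 42)/(l^2 + 2*l - 15)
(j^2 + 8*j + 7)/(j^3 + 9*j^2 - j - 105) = (j + 1)/(j^2 + 2*j - 15)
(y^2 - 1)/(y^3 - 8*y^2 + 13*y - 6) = (y + 1)/(y^2 - 7*y + 6)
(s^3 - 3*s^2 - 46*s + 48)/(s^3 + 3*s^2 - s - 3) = (s^2 - 2*s - 48)/(s^2 + 4*s + 3)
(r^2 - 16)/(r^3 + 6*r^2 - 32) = (r - 4)/(r^2 + 2*r - 8)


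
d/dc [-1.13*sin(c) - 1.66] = -1.13*cos(c)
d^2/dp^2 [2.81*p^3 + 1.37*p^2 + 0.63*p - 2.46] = 16.86*p + 2.74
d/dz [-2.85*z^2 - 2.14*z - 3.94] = -5.7*z - 2.14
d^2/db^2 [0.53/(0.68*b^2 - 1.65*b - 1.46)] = (0.490144*b^2 - 1.18932*b - 0.53*(1.36*b - 1.65)*(2.72*b - 3.3) - 1.052368)/(-0.68*b^2 + 1.65*b + 1.46)^3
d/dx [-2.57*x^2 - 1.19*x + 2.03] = -5.14*x - 1.19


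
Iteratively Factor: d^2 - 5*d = (d)*(d - 5)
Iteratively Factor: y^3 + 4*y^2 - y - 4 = (y + 1)*(y^2 + 3*y - 4) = (y + 1)*(y + 4)*(y - 1)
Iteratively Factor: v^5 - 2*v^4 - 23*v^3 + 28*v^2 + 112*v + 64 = (v - 4)*(v^4 + 2*v^3 - 15*v^2 - 32*v - 16) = (v - 4)^2*(v^3 + 6*v^2 + 9*v + 4) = (v - 4)^2*(v + 1)*(v^2 + 5*v + 4) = (v - 4)^2*(v + 1)^2*(v + 4)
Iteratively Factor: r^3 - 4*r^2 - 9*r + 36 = (r - 4)*(r^2 - 9) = (r - 4)*(r - 3)*(r + 3)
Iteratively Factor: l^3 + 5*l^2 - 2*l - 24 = (l + 4)*(l^2 + l - 6) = (l - 2)*(l + 4)*(l + 3)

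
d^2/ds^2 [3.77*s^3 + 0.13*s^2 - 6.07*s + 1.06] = 22.62*s + 0.26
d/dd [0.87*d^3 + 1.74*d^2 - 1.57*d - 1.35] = 2.61*d^2 + 3.48*d - 1.57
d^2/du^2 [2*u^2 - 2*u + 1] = 4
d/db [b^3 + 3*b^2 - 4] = 3*b*(b + 2)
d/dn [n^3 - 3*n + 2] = 3*n^2 - 3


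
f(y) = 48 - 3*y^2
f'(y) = -6*y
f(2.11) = 34.64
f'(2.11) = -12.66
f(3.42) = 12.91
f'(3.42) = -20.52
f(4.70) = -18.27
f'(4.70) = -28.20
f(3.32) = 14.93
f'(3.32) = -19.92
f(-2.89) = 22.94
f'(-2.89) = 17.34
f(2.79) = 24.65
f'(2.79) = -16.74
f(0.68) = 46.61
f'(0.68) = -4.08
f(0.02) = 48.00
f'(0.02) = -0.12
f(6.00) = -60.00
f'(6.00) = -36.00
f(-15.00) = -627.00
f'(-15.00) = 90.00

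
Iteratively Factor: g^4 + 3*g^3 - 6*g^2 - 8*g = (g)*(g^3 + 3*g^2 - 6*g - 8) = g*(g + 1)*(g^2 + 2*g - 8) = g*(g - 2)*(g + 1)*(g + 4)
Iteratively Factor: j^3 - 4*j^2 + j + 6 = (j + 1)*(j^2 - 5*j + 6) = (j - 3)*(j + 1)*(j - 2)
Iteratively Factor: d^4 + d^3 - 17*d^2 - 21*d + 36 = (d - 4)*(d^3 + 5*d^2 + 3*d - 9) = (d - 4)*(d + 3)*(d^2 + 2*d - 3) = (d - 4)*(d + 3)^2*(d - 1)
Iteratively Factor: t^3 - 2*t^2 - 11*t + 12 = (t - 4)*(t^2 + 2*t - 3) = (t - 4)*(t - 1)*(t + 3)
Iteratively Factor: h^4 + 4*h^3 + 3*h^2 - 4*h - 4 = (h + 1)*(h^3 + 3*h^2 - 4) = (h + 1)*(h + 2)*(h^2 + h - 2) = (h - 1)*(h + 1)*(h + 2)*(h + 2)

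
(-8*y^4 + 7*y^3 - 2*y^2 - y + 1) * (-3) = 24*y^4 - 21*y^3 + 6*y^2 + 3*y - 3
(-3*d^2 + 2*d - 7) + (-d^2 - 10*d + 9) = -4*d^2 - 8*d + 2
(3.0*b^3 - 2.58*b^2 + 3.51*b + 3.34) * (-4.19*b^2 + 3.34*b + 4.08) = -12.57*b^5 + 20.8302*b^4 - 11.0841*b^3 - 12.7976*b^2 + 25.4764*b + 13.6272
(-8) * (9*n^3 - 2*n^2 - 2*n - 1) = -72*n^3 + 16*n^2 + 16*n + 8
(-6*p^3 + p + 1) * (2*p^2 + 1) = -12*p^5 - 4*p^3 + 2*p^2 + p + 1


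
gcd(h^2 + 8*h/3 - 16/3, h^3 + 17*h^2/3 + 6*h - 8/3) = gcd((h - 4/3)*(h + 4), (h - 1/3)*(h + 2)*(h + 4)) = h + 4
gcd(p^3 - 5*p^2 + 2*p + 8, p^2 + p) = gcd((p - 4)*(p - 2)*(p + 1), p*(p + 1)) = p + 1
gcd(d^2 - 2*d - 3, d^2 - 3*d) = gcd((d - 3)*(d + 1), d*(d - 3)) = d - 3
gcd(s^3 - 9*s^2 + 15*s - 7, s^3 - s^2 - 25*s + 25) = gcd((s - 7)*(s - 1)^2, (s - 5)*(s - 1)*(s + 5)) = s - 1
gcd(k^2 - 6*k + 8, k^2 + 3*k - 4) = 1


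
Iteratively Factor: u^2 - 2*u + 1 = (u - 1)*(u - 1)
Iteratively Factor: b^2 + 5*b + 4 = (b + 1)*(b + 4)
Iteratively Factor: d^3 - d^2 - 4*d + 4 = (d - 2)*(d^2 + d - 2) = (d - 2)*(d + 2)*(d - 1)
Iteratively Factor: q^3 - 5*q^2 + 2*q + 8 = (q + 1)*(q^2 - 6*q + 8) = (q - 2)*(q + 1)*(q - 4)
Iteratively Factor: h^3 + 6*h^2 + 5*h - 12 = (h + 4)*(h^2 + 2*h - 3) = (h + 3)*(h + 4)*(h - 1)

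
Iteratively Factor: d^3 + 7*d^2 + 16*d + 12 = (d + 3)*(d^2 + 4*d + 4) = (d + 2)*(d + 3)*(d + 2)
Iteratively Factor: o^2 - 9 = (o + 3)*(o - 3)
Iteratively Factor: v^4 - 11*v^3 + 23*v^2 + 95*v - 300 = (v - 4)*(v^3 - 7*v^2 - 5*v + 75) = (v - 5)*(v - 4)*(v^2 - 2*v - 15) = (v - 5)^2*(v - 4)*(v + 3)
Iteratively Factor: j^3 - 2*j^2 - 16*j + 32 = (j - 4)*(j^2 + 2*j - 8) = (j - 4)*(j + 4)*(j - 2)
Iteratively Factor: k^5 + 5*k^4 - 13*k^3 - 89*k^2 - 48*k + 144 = (k - 4)*(k^4 + 9*k^3 + 23*k^2 + 3*k - 36) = (k - 4)*(k - 1)*(k^3 + 10*k^2 + 33*k + 36) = (k - 4)*(k - 1)*(k + 4)*(k^2 + 6*k + 9) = (k - 4)*(k - 1)*(k + 3)*(k + 4)*(k + 3)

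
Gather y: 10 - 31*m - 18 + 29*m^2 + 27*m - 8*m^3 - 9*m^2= -8*m^3 + 20*m^2 - 4*m - 8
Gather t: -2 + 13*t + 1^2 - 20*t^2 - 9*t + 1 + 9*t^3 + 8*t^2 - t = 9*t^3 - 12*t^2 + 3*t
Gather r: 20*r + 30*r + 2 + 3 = 50*r + 5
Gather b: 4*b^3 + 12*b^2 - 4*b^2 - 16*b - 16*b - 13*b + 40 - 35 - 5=4*b^3 + 8*b^2 - 45*b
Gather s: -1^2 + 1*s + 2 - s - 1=0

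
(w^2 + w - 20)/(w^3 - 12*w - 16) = (w + 5)/(w^2 + 4*w + 4)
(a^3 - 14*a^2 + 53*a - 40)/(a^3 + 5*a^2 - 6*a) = (a^2 - 13*a + 40)/(a*(a + 6))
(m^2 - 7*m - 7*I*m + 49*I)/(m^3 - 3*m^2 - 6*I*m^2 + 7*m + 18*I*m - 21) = (m - 7)/(m^2 + m*(-3 + I) - 3*I)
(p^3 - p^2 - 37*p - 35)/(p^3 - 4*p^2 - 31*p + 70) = (p + 1)/(p - 2)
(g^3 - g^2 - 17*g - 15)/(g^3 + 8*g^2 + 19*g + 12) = (g - 5)/(g + 4)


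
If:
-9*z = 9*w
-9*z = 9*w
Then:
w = -z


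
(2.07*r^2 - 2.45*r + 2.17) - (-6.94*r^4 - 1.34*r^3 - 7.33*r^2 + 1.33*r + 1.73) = 6.94*r^4 + 1.34*r^3 + 9.4*r^2 - 3.78*r + 0.44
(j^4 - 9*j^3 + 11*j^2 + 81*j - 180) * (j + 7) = j^5 - 2*j^4 - 52*j^3 + 158*j^2 + 387*j - 1260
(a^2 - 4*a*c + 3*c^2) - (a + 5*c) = a^2 - 4*a*c - a + 3*c^2 - 5*c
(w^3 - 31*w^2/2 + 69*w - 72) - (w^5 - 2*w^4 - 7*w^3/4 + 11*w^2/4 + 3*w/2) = -w^5 + 2*w^4 + 11*w^3/4 - 73*w^2/4 + 135*w/2 - 72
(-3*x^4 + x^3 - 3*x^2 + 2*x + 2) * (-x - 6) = 3*x^5 + 17*x^4 - 3*x^3 + 16*x^2 - 14*x - 12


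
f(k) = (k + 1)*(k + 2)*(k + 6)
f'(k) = (k + 1)*(k + 2) + (k + 1)*(k + 6) + (k + 2)*(k + 6) = 3*k^2 + 18*k + 20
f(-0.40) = 5.38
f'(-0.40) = 13.28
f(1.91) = 90.00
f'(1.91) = 65.32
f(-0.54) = 3.67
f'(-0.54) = 11.15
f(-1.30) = -0.99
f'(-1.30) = 1.67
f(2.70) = 151.29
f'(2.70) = 90.47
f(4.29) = 342.39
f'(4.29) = 152.43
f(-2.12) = 0.52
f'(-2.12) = -4.68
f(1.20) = 50.69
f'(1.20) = 45.92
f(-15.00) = -1638.00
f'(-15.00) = 425.00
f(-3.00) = 6.00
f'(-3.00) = -7.00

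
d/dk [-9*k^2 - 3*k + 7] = -18*k - 3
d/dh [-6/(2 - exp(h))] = -6*exp(h)/(exp(h) - 2)^2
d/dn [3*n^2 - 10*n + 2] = 6*n - 10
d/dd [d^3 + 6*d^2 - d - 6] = 3*d^2 + 12*d - 1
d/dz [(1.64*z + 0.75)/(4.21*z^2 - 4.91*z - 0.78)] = (-6.9044*z^2 - 6.315*z + 2.4033)/(17.7241*z^4 - 41.3422*z^3 + 17.5405*z^2 + 7.6596*z + 0.6084)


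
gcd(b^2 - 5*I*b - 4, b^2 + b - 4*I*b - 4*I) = b - 4*I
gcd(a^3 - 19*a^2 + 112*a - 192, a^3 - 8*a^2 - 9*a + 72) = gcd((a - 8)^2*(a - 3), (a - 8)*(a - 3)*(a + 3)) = a^2 - 11*a + 24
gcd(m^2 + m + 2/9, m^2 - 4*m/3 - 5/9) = m + 1/3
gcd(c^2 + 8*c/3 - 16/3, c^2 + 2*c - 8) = c + 4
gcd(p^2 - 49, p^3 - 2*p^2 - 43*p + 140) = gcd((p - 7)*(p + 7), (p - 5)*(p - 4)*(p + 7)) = p + 7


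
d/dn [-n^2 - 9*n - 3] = -2*n - 9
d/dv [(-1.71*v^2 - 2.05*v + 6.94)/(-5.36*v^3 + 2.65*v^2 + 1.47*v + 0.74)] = (-9.1656*v^4 - 21.976*v^3 + 114.514*v^2 - 39.3128*v - 11.7188)/(28.7296*v^6 - 28.408*v^5 - 8.7359*v^4 - 0.141800000000001*v^3 + 6.0829*v^2 + 2.1756*v + 0.5476)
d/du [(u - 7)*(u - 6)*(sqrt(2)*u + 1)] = 3*sqrt(2)*u^2 - 26*sqrt(2)*u + 2*u - 13 + 42*sqrt(2)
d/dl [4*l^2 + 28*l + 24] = 8*l + 28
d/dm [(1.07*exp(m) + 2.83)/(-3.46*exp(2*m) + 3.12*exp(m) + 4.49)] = (3.7022*exp(2*m) + 19.5836*exp(m) - 4.0253)*exp(m)/(11.9716*exp(4*m) - 21.5904*exp(3*m) - 21.3364*exp(2*m) + 28.0176*exp(m) + 20.1601)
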